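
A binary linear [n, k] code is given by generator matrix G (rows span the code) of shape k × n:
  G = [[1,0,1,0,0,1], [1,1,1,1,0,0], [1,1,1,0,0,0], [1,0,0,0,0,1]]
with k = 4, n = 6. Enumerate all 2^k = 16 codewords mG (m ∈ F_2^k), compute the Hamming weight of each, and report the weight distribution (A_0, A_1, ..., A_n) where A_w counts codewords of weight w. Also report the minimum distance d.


Weight distribution: A_0 = 1, A_1 = 2, A_2 = 4, A_3 = 6, A_4 = 3. Minimum distance d = 1.

Enumerate all 2^4 = 16 messages m ∈ F_2^4.
For each, compute codeword c = mG in F_2^6, then tally its weight.
  m = 0000 → c = 000000, weight = 0.
  m = 1000 → c = 101001, weight = 3.
  m = 0100 → c = 111100, weight = 4.
  m = 1100 → c = 010101, weight = 3.
  m = 0010 → c = 111000, weight = 3.
  m = 1010 → c = 010001, weight = 2.
  m = 0110 → c = 000100, weight = 1.
  m = 1110 → c = 101101, weight = 4.
  m = 0001 → c = 100001, weight = 2.
  m = 1001 → c = 001000, weight = 1.
  m = 0101 → c = 011101, weight = 4.
  m = 1101 → c = 110100, weight = 3.
  m = 0011 → c = 011001, weight = 3.
  m = 1011 → c = 110000, weight = 2.
  m = 0111 → c = 100101, weight = 3.
  m = 1111 → c = 001100, weight = 2.
Tally weights:
  weight 0: 1 codewords.
  weight 1: 2 codewords.
  weight 2: 4 codewords.
  weight 3: 6 codewords.
  weight 4: 3 codewords.
Minimum distance d = smallest w > 0 with A_w > 0 = 1.
Sanity: Σ A_w = 16 = 2^4 = 16 ✓.


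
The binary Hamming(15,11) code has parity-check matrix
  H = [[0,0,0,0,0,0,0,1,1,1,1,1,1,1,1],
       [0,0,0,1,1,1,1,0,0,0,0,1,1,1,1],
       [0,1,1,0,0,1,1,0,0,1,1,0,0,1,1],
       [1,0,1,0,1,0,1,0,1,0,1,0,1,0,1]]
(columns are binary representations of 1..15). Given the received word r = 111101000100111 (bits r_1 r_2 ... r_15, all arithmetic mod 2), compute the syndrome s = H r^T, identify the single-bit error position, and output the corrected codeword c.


s = (0, 1, 0, 0)^T, error position = 4, corrected codeword c = 111001000100111

Compute s = H r^T mod 2 one row at a time:
  s_1 = 0 + 0 + 1 + 0 + 0 + 1 + 1 + 1 = 4 ≡ 0 (mod 2).
  s_2 = 1 + 0 + 1 + 0 + 0 + 1 + 1 + 1 = 5 ≡ 1 (mod 2).
  s_3 = 1 + 1 + 1 + 0 + 1 + 0 + 1 + 1 = 6 ≡ 0 (mod 2).
  s_4 = 1 + 1 + 0 + 0 + 0 + 0 + 1 + 1 = 4 ≡ 0 (mod 2).
s = (0, 1, 0, 0)^T — this equals column 4 of H (binary 0100), so error is at position 4.
Correct: flip bit 4 of r = 111101000100111 to get c = 111001000100111.


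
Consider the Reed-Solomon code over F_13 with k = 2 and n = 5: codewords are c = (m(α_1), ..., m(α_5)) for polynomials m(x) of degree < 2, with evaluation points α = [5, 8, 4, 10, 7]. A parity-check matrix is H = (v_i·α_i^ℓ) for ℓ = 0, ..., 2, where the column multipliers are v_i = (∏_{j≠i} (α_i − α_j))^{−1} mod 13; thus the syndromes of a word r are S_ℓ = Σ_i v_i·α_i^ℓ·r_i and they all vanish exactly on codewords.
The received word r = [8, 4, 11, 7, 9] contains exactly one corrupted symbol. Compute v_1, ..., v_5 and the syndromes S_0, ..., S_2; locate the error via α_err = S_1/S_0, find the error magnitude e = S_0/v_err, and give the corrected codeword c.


S = (6, 4, 7), error at position 1, error magnitude e = 2, c = [6, 4, 11, 7, 9].

Step 1: column multipliers v_i = (∏_{j≠i}(α_i − α_j))^{−1} mod 13.
  i = 1 (α = 5): (5−8)(5−4)(5−10)(5−7) = (−3)·1·(−5)·(−2) = −30 ≡ 9, so v_1 = 9^{−1} = 3 (mod 13).
  i = 2 (α = 8): (8−5)(8−4)(8−10)(8−7) = 3·4·(−2)·1 = −24 ≡ 2, so v_2 = 2^{−1} = 7 (mod 13).
  i = 3 (α = 4): (4−5)(4−8)(4−10)(4−7) = (−1)·(−4)·(−6)·(−3) = 72 ≡ 7, so v_3 = 7^{−1} = 2 (mod 13).
  i = 4 (α = 10): (10−5)(10−8)(10−4)(10−7) = 5·2·6·3 = 180 ≡ 11, so v_4 = 11^{−1} = 6 (mod 13).
  i = 5 (α = 7): (7−5)(7−8)(7−4)(7−10) = 2·(−1)·3·(−3) = 18 ≡ 5, so v_5 = 5^{−1} = 8 (mod 13).
  v = [3, 7, 2, 6, 8].
Step 2: syndromes of r = [8, 4, 11, 7, 9] (all sums mod 13).
  S_0 = Σ v_i r_i = 3·8 + 7·4 + 2·11 + 6·7 + 8·9 = 188 ≡ 6.
  S_1 = Σ v_i α_i r_i = 3·5·8 + 7·8·4 + 2·4·11 + 6·10·7 + 8·7·9 = 1356 ≡ 4.
  α_i^2 mod 13 = [12, 12, 3, 9, 10].
  S_2 = Σ v_i α_i^2 r_i = 3·12·8 + 7·12·4 + 2·3·11 + 6·9·7 + 8·10·9 = 1788 ≡ 7.
  S = (6, 4, 7) ≠ 0, so r is not a codeword (an error is present).
Step 3: locate the error. For a single error e at position i, S_ℓ = v_i·e·α_i^ℓ, so α_err = S_1/S_0.
  S_0^{−1} = 6^{−1} = 11 (mod 13), so α_err = 4·11 = 44 ≡ 5 = α_1. Error position i = 1.
  Consistency check: S_2/S_1 = 7·10 = 70 ≡ 5 = α_err ✓ (single-error assumption holds).
Step 4: error magnitude e = S_0/v_1 = S_0·∏_{j≠1}(α_1 − α_j) = 6·9 = 54 ≡ 2 (mod 13).
Step 5: correct position 1: c_1 = r_1 − e = 8 − 2 ≡ 6 (mod 13). Hence c = [6, 4, 11, 7, 9].
  Check: interpolating c through the α_i gives m(x) = 5 + 8·x (degree < 2) with m(α_i) = c_i for every i, so c is indeed a codeword.


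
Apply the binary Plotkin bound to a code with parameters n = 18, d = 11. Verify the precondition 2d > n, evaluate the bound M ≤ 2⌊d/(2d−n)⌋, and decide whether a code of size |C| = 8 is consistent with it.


Plotkin bound M ≤ 4; given |C| = 8 > bound (violated).

Check applicability: 2d = 22, n = 18.
2d − n = 4 > 0, so Plotkin applies.
Compute d/(2d−n) = 11/4 ≈ 2.7500.
⌊d/(2d−n)⌋ = 2.
Plotkin bound: M ≤ 2·2 = 4.
Given |C| = 8, check: VIOLATED.
This |C| is above the Plotkin bound, so no binary code with n = 18, d = 11 and 8 codewords exists.


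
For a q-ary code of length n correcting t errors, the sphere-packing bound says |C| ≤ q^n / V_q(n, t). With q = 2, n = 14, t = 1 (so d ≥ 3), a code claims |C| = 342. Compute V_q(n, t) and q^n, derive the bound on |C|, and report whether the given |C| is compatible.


V_q(n, t) = 15, q^n = 16384, Hamming bound = 1092, |C| = 342 ≤ bound (satisfied).

Step 1: Compute V_q(n, t) = Σ_{j=0}^1 C(n, j) (q−1)^j.
  j = 0: C(14,0)·(1)^0 = 1·1 = 1.
  j = 1: C(14,1)·(1)^1 = 14·1 = 14.
  V_q(n, t) = 1 + 14 = 15.
Step 2: q^n = 2^14 = 16384.
Step 3: Hamming bound ⌊q^n / V_q(n,t)⌋ = ⌊16384/15⌋ = 1092.
Step 4: Compare |C| = 342 to 1092: satisfied.
The claimed |C| lies below the Hamming bound.


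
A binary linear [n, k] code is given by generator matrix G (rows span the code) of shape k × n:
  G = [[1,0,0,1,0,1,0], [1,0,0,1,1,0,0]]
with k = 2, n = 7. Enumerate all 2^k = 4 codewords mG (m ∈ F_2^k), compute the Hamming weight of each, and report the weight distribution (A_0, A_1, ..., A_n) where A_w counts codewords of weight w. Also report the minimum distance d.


Weight distribution: A_0 = 1, A_2 = 1, A_3 = 2. Minimum distance d = 2.

Enumerate all 2^2 = 4 messages m ∈ F_2^2.
For each, compute codeword c = mG in F_2^7, then tally its weight.
  m = 00 → c = 0000000, weight = 0.
  m = 10 → c = 1001010, weight = 3.
  m = 01 → c = 1001100, weight = 3.
  m = 11 → c = 0000110, weight = 2.
Tally weights:
  weight 0: 1 codewords.
  weight 2: 1 codewords.
  weight 3: 2 codewords.
Minimum distance d = smallest w > 0 with A_w > 0 = 2.
Sanity: Σ A_w = 4 = 2^2 = 4 ✓.


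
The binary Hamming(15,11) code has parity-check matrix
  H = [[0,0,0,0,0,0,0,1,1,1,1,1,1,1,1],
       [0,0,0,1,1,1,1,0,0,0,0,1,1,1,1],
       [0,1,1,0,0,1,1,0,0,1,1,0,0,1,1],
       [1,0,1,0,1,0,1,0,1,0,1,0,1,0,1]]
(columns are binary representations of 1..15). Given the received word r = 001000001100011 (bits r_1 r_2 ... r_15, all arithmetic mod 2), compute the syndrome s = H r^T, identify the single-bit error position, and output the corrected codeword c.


s = (0, 0, 0, 1)^T, error position = 1, corrected codeword c = 101000001100011

Compute s = H r^T mod 2 one row at a time:
  s_1 = 0 + 1 + 1 + 0 + 0 + 0 + 1 + 1 = 4 ≡ 0 (mod 2).
  s_2 = 0 + 0 + 0 + 0 + 0 + 0 + 1 + 1 = 2 ≡ 0 (mod 2).
  s_3 = 0 + 1 + 0 + 0 + 1 + 0 + 1 + 1 = 4 ≡ 0 (mod 2).
  s_4 = 0 + 1 + 0 + 0 + 1 + 0 + 0 + 1 = 3 ≡ 1 (mod 2).
s = (0, 0, 0, 1)^T — this equals column 1 of H (binary 0001), so error is at position 1.
Correct: flip bit 1 of r = 001000001100011 to get c = 101000001100011.


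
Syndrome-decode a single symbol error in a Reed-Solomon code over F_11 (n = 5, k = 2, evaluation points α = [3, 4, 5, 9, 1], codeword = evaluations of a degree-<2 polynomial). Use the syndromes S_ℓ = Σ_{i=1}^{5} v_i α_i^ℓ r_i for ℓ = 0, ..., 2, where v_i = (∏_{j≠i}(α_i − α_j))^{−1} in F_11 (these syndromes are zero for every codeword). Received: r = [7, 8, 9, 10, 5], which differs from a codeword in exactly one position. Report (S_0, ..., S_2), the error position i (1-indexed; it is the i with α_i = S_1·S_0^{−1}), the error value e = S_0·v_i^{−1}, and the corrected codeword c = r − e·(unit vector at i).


S = (10, 2, 7), error at position 4, error magnitude e = 8, c = [7, 8, 9, 2, 5].

Step 1: column multipliers v_i = (∏_{j≠i}(α_i − α_j))^{−1} mod 11.
  i = 1 (α = 3): (3−4)(3−5)(3−9)(3−1) = (−1)·(−2)·(−6)·2 = −24 ≡ 9, so v_1 = 9^{−1} = 5 (mod 11).
  i = 2 (α = 4): (4−3)(4−5)(4−9)(4−1) = 1·(−1)·(−5)·3 = 15 ≡ 4, so v_2 = 4^{−1} = 3 (mod 11).
  i = 3 (α = 5): (5−3)(5−4)(5−9)(5−1) = 2·1·(−4)·4 = −32 ≡ 1, so v_3 = 1^{−1} = 1 (mod 11).
  i = 4 (α = 9): (9−3)(9−4)(9−5)(9−1) = 6·5·4·8 = 960 ≡ 3, so v_4 = 3^{−1} = 4 (mod 11).
  i = 5 (α = 1): (1−3)(1−4)(1−5)(1−9) = (−2)·(−3)·(−4)·(−8) = 192 ≡ 5, so v_5 = 5^{−1} = 9 (mod 11).
  v = [5, 3, 1, 4, 9].
Step 2: syndromes of r = [7, 8, 9, 10, 5] (all sums mod 11).
  S_0 = Σ v_i r_i = 5·7 + 3·8 + 1·9 + 4·10 + 9·5 = 153 ≡ 10.
  S_1 = Σ v_i α_i r_i = 5·3·7 + 3·4·8 + 1·5·9 + 4·9·10 + 9·1·5 = 651 ≡ 2.
  α_i^2 mod 11 = [9, 5, 3, 4, 1].
  S_2 = Σ v_i α_i^2 r_i = 5·9·7 + 3·5·8 + 1·3·9 + 4·4·10 + 9·1·5 = 667 ≡ 7.
  S = (10, 2, 7) ≠ 0, so r is not a codeword (an error is present).
Step 3: locate the error. For a single error e at position i, S_ℓ = v_i·e·α_i^ℓ, so α_err = S_1/S_0.
  S_0^{−1} = 10^{−1} = 10 (mod 11), so α_err = 2·10 = 20 ≡ 9 = α_4. Error position i = 4.
  Consistency check: S_2/S_1 = 7·6 = 42 ≡ 9 = α_err ✓ (single-error assumption holds).
Step 4: error magnitude e = S_0/v_4 = S_0·∏_{j≠4}(α_4 − α_j) = 10·3 = 30 ≡ 8 (mod 11).
Step 5: correct position 4: c_4 = r_4 − e = 10 − 8 ≡ 2 (mod 11). Hence c = [7, 8, 9, 2, 5].
  Check: interpolating c through the α_i gives m(x) = 4 + 1·x (degree < 2) with m(α_i) = c_i for every i, so c is indeed a codeword.


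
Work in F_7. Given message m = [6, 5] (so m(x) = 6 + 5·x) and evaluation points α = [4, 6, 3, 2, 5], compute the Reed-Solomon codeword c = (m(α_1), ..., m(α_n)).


c = [5, 1, 0, 2, 3]

Message polynomial: m(x) = 6 + 5·x (mod 7).
For each evaluation point α_i, compute m(α_i) mod 7:
  α_1 = 4: Horner steps 5 → 5, so m(4) = 5.
  α_2 = 6: Horner steps 5 → 1, so m(6) = 1.
  α_3 = 3: Horner steps 5 → 0, so m(3) = 0.
  α_4 = 2: Horner steps 5 → 2, so m(2) = 2.
  α_5 = 5: Horner steps 5 → 3, so m(5) = 3.
Codeword c = [5, 1, 0, 2, 3] ∈ F_7^5.


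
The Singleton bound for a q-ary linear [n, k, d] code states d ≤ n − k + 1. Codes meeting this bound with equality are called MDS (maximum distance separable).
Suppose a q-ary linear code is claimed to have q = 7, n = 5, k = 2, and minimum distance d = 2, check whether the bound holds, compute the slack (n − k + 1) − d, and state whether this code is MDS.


Singleton RHS = n − k + 1 = 4, slack = 2, bound satisfied, not MDS.

Singleton bound: d ≤ n − k + 1.
Here n = 5, k = 2, so n − k + 1 = 4.
Given d = 2, check d ≤ 4: YES.
Slack = (n − k + 1) − d = 2.
The code is NOT MDS (slack = 2 > 0).
Description: the claimed parameters are [5, 2, 2]_7; such a code would be non-MDS.


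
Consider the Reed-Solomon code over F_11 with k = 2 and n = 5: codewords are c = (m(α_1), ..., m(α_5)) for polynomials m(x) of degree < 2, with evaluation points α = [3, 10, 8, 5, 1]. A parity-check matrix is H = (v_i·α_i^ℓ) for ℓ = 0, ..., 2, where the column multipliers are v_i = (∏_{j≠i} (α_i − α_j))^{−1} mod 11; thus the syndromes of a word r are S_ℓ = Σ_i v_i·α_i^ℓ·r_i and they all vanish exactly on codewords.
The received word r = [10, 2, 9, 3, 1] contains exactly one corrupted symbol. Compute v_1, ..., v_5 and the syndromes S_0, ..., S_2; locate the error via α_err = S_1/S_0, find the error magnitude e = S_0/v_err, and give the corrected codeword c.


S = (8, 8, 8), error at position 5, error magnitude e = 6, c = [10, 2, 9, 3, 6].

Step 1: column multipliers v_i = (∏_{j≠i}(α_i − α_j))^{−1} mod 11.
  i = 1 (α = 3): (3−10)(3−8)(3−5)(3−1) = (−7)·(−5)·(−2)·2 = −140 ≡ 3, so v_1 = 3^{−1} = 4 (mod 11).
  i = 2 (α = 10): (10−3)(10−8)(10−5)(10−1) = 7·2·5·9 = 630 ≡ 3, so v_2 = 3^{−1} = 4 (mod 11).
  i = 3 (α = 8): (8−3)(8−10)(8−5)(8−1) = 5·(−2)·3·7 = −210 ≡ 10, so v_3 = 10^{−1} = 10 (mod 11).
  i = 4 (α = 5): (5−3)(5−10)(5−8)(5−1) = 2·(−5)·(−3)·4 = 120 ≡ 10, so v_4 = 10^{−1} = 10 (mod 11).
  i = 5 (α = 1): (1−3)(1−10)(1−8)(1−5) = (−2)·(−9)·(−7)·(−4) = 504 ≡ 9, so v_5 = 9^{−1} = 5 (mod 11).
  v = [4, 4, 10, 10, 5].
Step 2: syndromes of r = [10, 2, 9, 3, 1] (all sums mod 11).
  S_0 = Σ v_i r_i = 4·10 + 4·2 + 10·9 + 10·3 + 5·1 = 173 ≡ 8.
  S_1 = Σ v_i α_i r_i = 4·3·10 + 4·10·2 + 10·8·9 + 10·5·3 + 5·1·1 = 1075 ≡ 8.
  α_i^2 mod 11 = [9, 1, 9, 3, 1].
  S_2 = Σ v_i α_i^2 r_i = 4·9·10 + 4·1·2 + 10·9·9 + 10·3·3 + 5·1·1 = 1273 ≡ 8.
  S = (8, 8, 8) ≠ 0, so r is not a codeword (an error is present).
Step 3: locate the error. For a single error e at position i, S_ℓ = v_i·e·α_i^ℓ, so α_err = S_1/S_0.
  S_0^{−1} = 8^{−1} = 7 (mod 11), so α_err = 8·7 = 56 ≡ 1 = α_5. Error position i = 5.
  Consistency check: S_2/S_1 = 8·7 = 56 ≡ 1 = α_err ✓ (single-error assumption holds).
Step 4: error magnitude e = S_0/v_5 = S_0·∏_{j≠5}(α_5 − α_j) = 8·9 = 72 ≡ 6 (mod 11).
Step 5: correct position 5: c_5 = r_5 − e = 1 − 6 ≡ 6 (mod 11). Hence c = [10, 2, 9, 3, 6].
  Check: interpolating c through the α_i gives m(x) = 4 + 2·x (degree < 2) with m(α_i) = c_i for every i, so c is indeed a codeword.


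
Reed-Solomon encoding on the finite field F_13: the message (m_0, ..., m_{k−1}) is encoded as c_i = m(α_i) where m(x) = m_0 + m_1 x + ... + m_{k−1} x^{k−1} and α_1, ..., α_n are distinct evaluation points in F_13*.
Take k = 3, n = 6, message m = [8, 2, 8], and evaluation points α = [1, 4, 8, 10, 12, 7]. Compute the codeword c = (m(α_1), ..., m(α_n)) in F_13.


c = [5, 1, 3, 9, 1, 11]

Message polynomial: m(x) = 8 + 2·x + 8·x^2 (mod 13).
For each evaluation point α_i, compute m(α_i) mod 13:
  α_1 = 1: Horner steps 8 → 10 → 5, so m(1) = 5.
  α_2 = 4: Horner steps 8 → 8 → 1, so m(4) = 1.
  α_3 = 8: Horner steps 8 → 1 → 3, so m(8) = 3.
  α_4 = 10: Horner steps 8 → 4 → 9, so m(10) = 9.
  α_5 = 12: Horner steps 8 → 7 → 1, so m(12) = 1.
  α_6 = 7: Horner steps 8 → 6 → 11, so m(7) = 11.
Codeword c = [5, 1, 3, 9, 1, 11] ∈ F_13^6.


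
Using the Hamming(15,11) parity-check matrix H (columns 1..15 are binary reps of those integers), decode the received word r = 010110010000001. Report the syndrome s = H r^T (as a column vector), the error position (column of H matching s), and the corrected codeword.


s = (0, 1, 0, 0)^T, error position = 4, corrected codeword c = 010010010000001

Compute s = H r^T mod 2 one row at a time:
  s_1 = 1 + 0 + 0 + 0 + 0 + 0 + 0 + 1 = 2 ≡ 0 (mod 2).
  s_2 = 1 + 1 + 0 + 0 + 0 + 0 + 0 + 1 = 3 ≡ 1 (mod 2).
  s_3 = 1 + 0 + 0 + 0 + 0 + 0 + 0 + 1 = 2 ≡ 0 (mod 2).
  s_4 = 0 + 0 + 1 + 0 + 0 + 0 + 0 + 1 = 2 ≡ 0 (mod 2).
s = (0, 1, 0, 0)^T — this equals column 4 of H (binary 0100), so error is at position 4.
Correct: flip bit 4 of r = 010110010000001 to get c = 010010010000001.


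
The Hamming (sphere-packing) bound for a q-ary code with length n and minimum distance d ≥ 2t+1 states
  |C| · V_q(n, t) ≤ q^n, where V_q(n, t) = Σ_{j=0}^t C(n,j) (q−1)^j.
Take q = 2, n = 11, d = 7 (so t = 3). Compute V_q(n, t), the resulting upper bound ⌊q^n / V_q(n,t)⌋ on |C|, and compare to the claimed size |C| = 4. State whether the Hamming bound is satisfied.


V_q(n, t) = 232, q^n = 2048, Hamming bound = 8, |C| = 4 ≤ bound (satisfied).

Step 1: Compute V_q(n, t) = Σ_{j=0}^3 C(n, j) (q−1)^j.
  j = 0: C(11,0)·(1)^0 = 1·1 = 1.
  j = 1: C(11,1)·(1)^1 = 11·1 = 11.
  j = 2: C(11,2)·(1)^2 = 55·1 = 55.
  j = 3: C(11,3)·(1)^3 = 165·1 = 165.
  V_q(n, t) = 1 + 11 + 55 + 165 = 232.
Step 2: q^n = 2^11 = 2048.
Step 3: Hamming bound ⌊q^n / V_q(n,t)⌋ = ⌊2048/232⌋ = 8.
Step 4: Compare |C| = 4 to 8: satisfied.
The claimed |C| lies below the Hamming bound.


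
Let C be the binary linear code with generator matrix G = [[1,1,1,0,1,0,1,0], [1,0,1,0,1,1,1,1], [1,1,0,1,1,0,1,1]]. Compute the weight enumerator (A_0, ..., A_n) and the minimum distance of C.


Weight distribution: A_0 = 1, A_3 = 2, A_4 = 1, A_5 = 2, A_6 = 2. Minimum distance d = 3.

Enumerate all 2^3 = 8 messages m ∈ F_2^3.
For each, compute codeword c = mG in F_2^8, then tally its weight.
  m = 000 → c = 00000000, weight = 0.
  m = 100 → c = 11101010, weight = 5.
  m = 010 → c = 10101111, weight = 6.
  m = 110 → c = 01000101, weight = 3.
  m = 001 → c = 11011011, weight = 6.
  m = 101 → c = 00110001, weight = 3.
  m = 011 → c = 01110100, weight = 4.
  m = 111 → c = 10011110, weight = 5.
Tally weights:
  weight 0: 1 codewords.
  weight 3: 2 codewords.
  weight 4: 1 codewords.
  weight 5: 2 codewords.
  weight 6: 2 codewords.
Minimum distance d = smallest w > 0 with A_w > 0 = 3.
Sanity: Σ A_w = 8 = 2^3 = 8 ✓.


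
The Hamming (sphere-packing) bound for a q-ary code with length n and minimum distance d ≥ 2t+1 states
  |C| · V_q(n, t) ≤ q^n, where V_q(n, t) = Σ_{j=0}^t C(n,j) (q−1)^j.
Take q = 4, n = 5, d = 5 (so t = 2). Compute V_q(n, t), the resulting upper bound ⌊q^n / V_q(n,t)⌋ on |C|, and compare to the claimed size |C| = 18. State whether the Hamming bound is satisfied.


V_q(n, t) = 106, q^n = 1024, Hamming bound = 9, |C| = 18 > bound (violated).

Step 1: Compute V_q(n, t) = Σ_{j=0}^2 C(n, j) (q−1)^j.
  j = 0: C(5,0)·(3)^0 = 1·1 = 1.
  j = 1: C(5,1)·(3)^1 = 5·3 = 15.
  j = 2: C(5,2)·(3)^2 = 10·9 = 90.
  V_q(n, t) = 1 + 15 + 90 = 106.
Step 2: q^n = 4^5 = 1024.
Step 3: Hamming bound ⌊q^n / V_q(n,t)⌋ = ⌊1024/106⌋ = 9.
Step 4: Compare |C| = 18 to 9: violated.
The claimed |C| lies above the Hamming bound, so no 4-ary code of length 5 with d ≥ 5 can have 18 codewords.


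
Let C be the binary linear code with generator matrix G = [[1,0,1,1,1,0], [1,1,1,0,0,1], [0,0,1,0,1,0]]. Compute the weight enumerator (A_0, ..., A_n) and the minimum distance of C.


Weight distribution: A_0 = 1, A_2 = 2, A_4 = 5. Minimum distance d = 2.

Enumerate all 2^3 = 8 messages m ∈ F_2^3.
For each, compute codeword c = mG in F_2^6, then tally its weight.
  m = 000 → c = 000000, weight = 0.
  m = 100 → c = 101110, weight = 4.
  m = 010 → c = 111001, weight = 4.
  m = 110 → c = 010111, weight = 4.
  m = 001 → c = 001010, weight = 2.
  m = 101 → c = 100100, weight = 2.
  m = 011 → c = 110011, weight = 4.
  m = 111 → c = 011101, weight = 4.
Tally weights:
  weight 0: 1 codewords.
  weight 2: 2 codewords.
  weight 4: 5 codewords.
Minimum distance d = smallest w > 0 with A_w > 0 = 2.
Sanity: Σ A_w = 8 = 2^3 = 8 ✓.


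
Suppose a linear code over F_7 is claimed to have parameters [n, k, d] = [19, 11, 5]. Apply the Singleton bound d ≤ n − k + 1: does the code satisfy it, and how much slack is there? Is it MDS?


Singleton RHS = n − k + 1 = 9, slack = 4, bound satisfied, not MDS.

Singleton bound: d ≤ n − k + 1.
Here n = 19, k = 11, so n − k + 1 = 9.
Given d = 5, check d ≤ 9: YES.
Slack = (n − k + 1) − d = 4.
The code is NOT MDS (slack = 4 > 0).
Description: the claimed parameters are [19, 11, 5]_7; such a code would be non-MDS.


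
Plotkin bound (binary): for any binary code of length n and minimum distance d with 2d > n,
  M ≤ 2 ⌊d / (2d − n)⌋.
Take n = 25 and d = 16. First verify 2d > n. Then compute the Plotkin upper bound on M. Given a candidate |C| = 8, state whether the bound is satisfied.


Plotkin bound M ≤ 4; given |C| = 8 > bound (violated).

Check applicability: 2d = 32, n = 25.
2d − n = 7 > 0, so Plotkin applies.
Compute d/(2d−n) = 16/7 ≈ 2.2857.
⌊d/(2d−n)⌋ = 2.
Plotkin bound: M ≤ 2·2 = 4.
Given |C| = 8, check: VIOLATED.
This |C| is above the Plotkin bound, so no binary code with n = 25, d = 16 and 8 codewords exists.


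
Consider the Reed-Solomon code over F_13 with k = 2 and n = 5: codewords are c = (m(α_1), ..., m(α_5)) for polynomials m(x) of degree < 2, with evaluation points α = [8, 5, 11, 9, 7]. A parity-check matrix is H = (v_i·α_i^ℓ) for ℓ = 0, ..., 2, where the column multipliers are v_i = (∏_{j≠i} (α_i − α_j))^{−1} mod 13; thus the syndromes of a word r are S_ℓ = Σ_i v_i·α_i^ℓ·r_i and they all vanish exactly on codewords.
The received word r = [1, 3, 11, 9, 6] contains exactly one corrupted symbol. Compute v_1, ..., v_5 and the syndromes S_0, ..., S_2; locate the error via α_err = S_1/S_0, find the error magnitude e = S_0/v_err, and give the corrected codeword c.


S = (12, 2, 9), error at position 3, error magnitude e = 12, c = [1, 3, 12, 9, 6].

Step 1: column multipliers v_i = (∏_{j≠i}(α_i − α_j))^{−1} mod 13.
  i = 1 (α = 8): (8−5)(8−11)(8−9)(8−7) = 3·(−3)·(−1)·1 = 9 ≡ 9, so v_1 = 9^{−1} = 3 (mod 13).
  i = 2 (α = 5): (5−8)(5−11)(5−9)(5−7) = (−3)·(−6)·(−4)·(−2) = 144 ≡ 1, so v_2 = 1^{−1} = 1 (mod 13).
  i = 3 (α = 11): (11−8)(11−5)(11−9)(11−7) = 3·6·2·4 = 144 ≡ 1, so v_3 = 1^{−1} = 1 (mod 13).
  i = 4 (α = 9): (9−8)(9−5)(9−11)(9−7) = 1·4·(−2)·2 = −16 ≡ 10, so v_4 = 10^{−1} = 4 (mod 13).
  i = 5 (α = 7): (7−8)(7−5)(7−11)(7−9) = (−1)·2·(−4)·(−2) = −16 ≡ 10, so v_5 = 10^{−1} = 4 (mod 13).
  v = [3, 1, 1, 4, 4].
Step 2: syndromes of r = [1, 3, 11, 9, 6] (all sums mod 13).
  S_0 = Σ v_i r_i = 3·1 + 1·3 + 1·11 + 4·9 + 4·6 = 77 ≡ 12.
  S_1 = Σ v_i α_i r_i = 3·8·1 + 1·5·3 + 1·11·11 + 4·9·9 + 4·7·6 = 652 ≡ 2.
  α_i^2 mod 13 = [12, 12, 4, 3, 10].
  S_2 = Σ v_i α_i^2 r_i = 3·12·1 + 1·12·3 + 1·4·11 + 4·3·9 + 4·10·6 = 464 ≡ 9.
  S = (12, 2, 9) ≠ 0, so r is not a codeword (an error is present).
Step 3: locate the error. For a single error e at position i, S_ℓ = v_i·e·α_i^ℓ, so α_err = S_1/S_0.
  S_0^{−1} = 12^{−1} = 12 (mod 13), so α_err = 2·12 = 24 ≡ 11 = α_3. Error position i = 3.
  Consistency check: S_2/S_1 = 9·7 = 63 ≡ 11 = α_err ✓ (single-error assumption holds).
Step 4: error magnitude e = S_0/v_3 = S_0·∏_{j≠3}(α_3 − α_j) = 12·1 = 12 ≡ 12 (mod 13).
Step 5: correct position 3: c_3 = r_3 − e = 11 − 12 ≡ 12 (mod 13). Hence c = [1, 3, 12, 9, 6].
  Check: interpolating c through the α_i gives m(x) = 2 + 8·x (degree < 2) with m(α_i) = c_i for every i, so c is indeed a codeword.


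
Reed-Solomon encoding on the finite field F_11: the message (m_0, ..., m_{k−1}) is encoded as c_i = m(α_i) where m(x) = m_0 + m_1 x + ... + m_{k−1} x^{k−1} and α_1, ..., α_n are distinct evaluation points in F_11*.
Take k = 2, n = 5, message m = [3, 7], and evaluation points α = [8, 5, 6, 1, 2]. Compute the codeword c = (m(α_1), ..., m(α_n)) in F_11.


c = [4, 5, 1, 10, 6]

Message polynomial: m(x) = 3 + 7·x (mod 11).
For each evaluation point α_i, compute m(α_i) mod 11:
  α_1 = 8: Horner steps 7 → 4, so m(8) = 4.
  α_2 = 5: Horner steps 7 → 5, so m(5) = 5.
  α_3 = 6: Horner steps 7 → 1, so m(6) = 1.
  α_4 = 1: Horner steps 7 → 10, so m(1) = 10.
  α_5 = 2: Horner steps 7 → 6, so m(2) = 6.
Codeword c = [4, 5, 1, 10, 6] ∈ F_11^5.


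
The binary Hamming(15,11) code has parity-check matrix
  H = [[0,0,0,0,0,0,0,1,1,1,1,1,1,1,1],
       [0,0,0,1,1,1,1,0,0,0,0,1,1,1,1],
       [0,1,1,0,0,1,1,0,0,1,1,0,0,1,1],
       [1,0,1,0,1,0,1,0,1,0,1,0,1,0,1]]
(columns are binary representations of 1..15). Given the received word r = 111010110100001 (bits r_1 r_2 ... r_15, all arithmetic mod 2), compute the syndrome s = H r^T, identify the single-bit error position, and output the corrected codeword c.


s = (1, 1, 1, 1)^T, error position = 15, corrected codeword c = 111010110100000

Compute s = H r^T mod 2 one row at a time:
  s_1 = 1 + 0 + 1 + 0 + 0 + 0 + 0 + 1 = 3 ≡ 1 (mod 2).
  s_2 = 0 + 1 + 0 + 1 + 0 + 0 + 0 + 1 = 3 ≡ 1 (mod 2).
  s_3 = 1 + 1 + 0 + 1 + 1 + 0 + 0 + 1 = 5 ≡ 1 (mod 2).
  s_4 = 1 + 1 + 1 + 1 + 0 + 0 + 0 + 1 = 5 ≡ 1 (mod 2).
s = (1, 1, 1, 1)^T — this equals column 15 of H (binary 1111), so error is at position 15.
Correct: flip bit 15 of r = 111010110100001 to get c = 111010110100000.


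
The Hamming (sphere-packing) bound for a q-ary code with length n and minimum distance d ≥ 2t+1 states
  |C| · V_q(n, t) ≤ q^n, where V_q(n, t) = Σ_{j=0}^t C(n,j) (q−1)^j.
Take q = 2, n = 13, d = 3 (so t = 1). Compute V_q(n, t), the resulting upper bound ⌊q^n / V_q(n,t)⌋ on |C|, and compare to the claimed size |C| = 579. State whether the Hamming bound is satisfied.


V_q(n, t) = 14, q^n = 8192, Hamming bound = 585, |C| = 579 ≤ bound (satisfied).

Step 1: Compute V_q(n, t) = Σ_{j=0}^1 C(n, j) (q−1)^j.
  j = 0: C(13,0)·(1)^0 = 1·1 = 1.
  j = 1: C(13,1)·(1)^1 = 13·1 = 13.
  V_q(n, t) = 1 + 13 = 14.
Step 2: q^n = 2^13 = 8192.
Step 3: Hamming bound ⌊q^n / V_q(n,t)⌋ = ⌊8192/14⌋ = 585.
Step 4: Compare |C| = 579 to 585: satisfied.
The claimed |C| lies below the Hamming bound.


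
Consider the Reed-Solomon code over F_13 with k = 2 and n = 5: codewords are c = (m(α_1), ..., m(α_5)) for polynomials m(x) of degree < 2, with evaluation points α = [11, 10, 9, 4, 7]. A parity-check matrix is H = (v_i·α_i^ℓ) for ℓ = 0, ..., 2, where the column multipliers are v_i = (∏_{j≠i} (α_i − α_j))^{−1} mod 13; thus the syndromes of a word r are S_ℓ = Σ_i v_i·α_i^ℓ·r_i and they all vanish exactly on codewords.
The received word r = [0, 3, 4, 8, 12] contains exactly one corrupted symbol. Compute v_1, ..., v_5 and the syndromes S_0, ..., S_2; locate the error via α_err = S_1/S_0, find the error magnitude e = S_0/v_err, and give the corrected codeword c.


S = (9, 3, 1), error at position 3, error magnitude e = 11, c = [0, 3, 6, 8, 12].

Step 1: column multipliers v_i = (∏_{j≠i}(α_i − α_j))^{−1} mod 13.
  i = 1 (α = 11): (11−10)(11−9)(11−4)(11−7) = 1·2·7·4 = 56 ≡ 4, so v_1 = 4^{−1} = 10 (mod 13).
  i = 2 (α = 10): (10−11)(10−9)(10−4)(10−7) = (−1)·1·6·3 = −18 ≡ 8, so v_2 = 8^{−1} = 5 (mod 13).
  i = 3 (α = 9): (9−11)(9−10)(9−4)(9−7) = (−2)·(−1)·5·2 = 20 ≡ 7, so v_3 = 7^{−1} = 2 (mod 13).
  i = 4 (α = 4): (4−11)(4−10)(4−9)(4−7) = (−7)·(−6)·(−5)·(−3) = 630 ≡ 6, so v_4 = 6^{−1} = 11 (mod 13).
  i = 5 (α = 7): (7−11)(7−10)(7−9)(7−4) = (−4)·(−3)·(−2)·3 = −72 ≡ 6, so v_5 = 6^{−1} = 11 (mod 13).
  v = [10, 5, 2, 11, 11].
Step 2: syndromes of r = [0, 3, 4, 8, 12] (all sums mod 13).
  S_0 = Σ v_i r_i = 10·0 + 5·3 + 2·4 + 11·8 + 11·12 = 243 ≡ 9.
  S_1 = Σ v_i α_i r_i = 10·11·0 + 5·10·3 + 2·9·4 + 11·4·8 + 11·7·12 = 1498 ≡ 3.
  α_i^2 mod 13 = [4, 9, 3, 3, 10].
  S_2 = Σ v_i α_i^2 r_i = 10·4·0 + 5·9·3 + 2·3·4 + 11·3·8 + 11·10·12 = 1743 ≡ 1.
  S = (9, 3, 1) ≠ 0, so r is not a codeword (an error is present).
Step 3: locate the error. For a single error e at position i, S_ℓ = v_i·e·α_i^ℓ, so α_err = S_1/S_0.
  S_0^{−1} = 9^{−1} = 3 (mod 13), so α_err = 3·3 = 9 ≡ 9 = α_3. Error position i = 3.
  Consistency check: S_2/S_1 = 1·9 = 9 ≡ 9 = α_err ✓ (single-error assumption holds).
Step 4: error magnitude e = S_0/v_3 = S_0·∏_{j≠3}(α_3 − α_j) = 9·7 = 63 ≡ 11 (mod 13).
Step 5: correct position 3: c_3 = r_3 − e = 4 − 11 ≡ 6 (mod 13). Hence c = [0, 3, 6, 8, 12].
  Check: interpolating c through the α_i gives m(x) = 7 + 10·x (degree < 2) with m(α_i) = c_i for every i, so c is indeed a codeword.


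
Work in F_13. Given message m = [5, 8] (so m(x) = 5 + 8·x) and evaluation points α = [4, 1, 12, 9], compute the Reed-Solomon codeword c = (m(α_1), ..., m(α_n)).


c = [11, 0, 10, 12]

Message polynomial: m(x) = 5 + 8·x (mod 13).
For each evaluation point α_i, compute m(α_i) mod 13:
  α_1 = 4: Horner steps 8 → 11, so m(4) = 11.
  α_2 = 1: Horner steps 8 → 0, so m(1) = 0.
  α_3 = 12: Horner steps 8 → 10, so m(12) = 10.
  α_4 = 9: Horner steps 8 → 12, so m(9) = 12.
Codeword c = [11, 0, 10, 12] ∈ F_13^4.


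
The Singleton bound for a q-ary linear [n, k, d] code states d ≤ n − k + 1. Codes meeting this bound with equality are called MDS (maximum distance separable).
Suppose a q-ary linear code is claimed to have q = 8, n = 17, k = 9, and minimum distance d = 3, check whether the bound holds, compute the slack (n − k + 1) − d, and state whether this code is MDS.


Singleton RHS = n − k + 1 = 9, slack = 6, bound satisfied, not MDS.

Singleton bound: d ≤ n − k + 1.
Here n = 17, k = 9, so n − k + 1 = 9.
Given d = 3, check d ≤ 9: YES.
Slack = (n − k + 1) − d = 6.
The code is NOT MDS (slack = 6 > 0).
Description: the claimed parameters are [17, 9, 3]_8; such a code would be non-MDS.


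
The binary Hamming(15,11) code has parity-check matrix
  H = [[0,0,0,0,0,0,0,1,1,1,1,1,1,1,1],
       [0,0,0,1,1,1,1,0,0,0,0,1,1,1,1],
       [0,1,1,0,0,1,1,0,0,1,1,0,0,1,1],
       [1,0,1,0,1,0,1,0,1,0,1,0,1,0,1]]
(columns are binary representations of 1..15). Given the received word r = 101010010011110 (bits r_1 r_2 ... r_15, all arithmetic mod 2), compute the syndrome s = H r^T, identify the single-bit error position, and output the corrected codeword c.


s = (1, 0, 1, 1)^T, error position = 11, corrected codeword c = 101010010001110

Compute s = H r^T mod 2 one row at a time:
  s_1 = 1 + 0 + 0 + 1 + 1 + 1 + 1 + 0 = 5 ≡ 1 (mod 2).
  s_2 = 0 + 1 + 0 + 0 + 1 + 1 + 1 + 0 = 4 ≡ 0 (mod 2).
  s_3 = 0 + 1 + 0 + 0 + 0 + 1 + 1 + 0 = 3 ≡ 1 (mod 2).
  s_4 = 1 + 1 + 1 + 0 + 0 + 1 + 1 + 0 = 5 ≡ 1 (mod 2).
s = (1, 0, 1, 1)^T — this equals column 11 of H (binary 1011), so error is at position 11.
Correct: flip bit 11 of r = 101010010011110 to get c = 101010010001110.


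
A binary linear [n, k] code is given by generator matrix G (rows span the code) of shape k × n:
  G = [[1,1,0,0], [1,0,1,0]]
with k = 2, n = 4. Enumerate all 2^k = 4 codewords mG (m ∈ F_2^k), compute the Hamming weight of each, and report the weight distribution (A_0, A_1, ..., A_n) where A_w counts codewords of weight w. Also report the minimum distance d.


Weight distribution: A_0 = 1, A_2 = 3. Minimum distance d = 2.

Enumerate all 2^2 = 4 messages m ∈ F_2^2.
For each, compute codeword c = mG in F_2^4, then tally its weight.
  m = 00 → c = 0000, weight = 0.
  m = 10 → c = 1100, weight = 2.
  m = 01 → c = 1010, weight = 2.
  m = 11 → c = 0110, weight = 2.
Tally weights:
  weight 0: 1 codewords.
  weight 2: 3 codewords.
Minimum distance d = smallest w > 0 with A_w > 0 = 2.
Sanity: Σ A_w = 4 = 2^2 = 4 ✓.


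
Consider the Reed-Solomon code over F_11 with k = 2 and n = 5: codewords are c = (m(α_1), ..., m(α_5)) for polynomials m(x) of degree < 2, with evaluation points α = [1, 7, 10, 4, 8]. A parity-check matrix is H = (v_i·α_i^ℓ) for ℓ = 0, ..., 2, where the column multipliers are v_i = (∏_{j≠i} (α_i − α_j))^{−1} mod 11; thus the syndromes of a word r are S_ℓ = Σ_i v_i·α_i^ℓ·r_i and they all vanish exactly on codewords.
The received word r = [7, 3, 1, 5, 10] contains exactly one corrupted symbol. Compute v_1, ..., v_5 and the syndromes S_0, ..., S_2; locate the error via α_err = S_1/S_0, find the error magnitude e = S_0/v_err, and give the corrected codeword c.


S = (7, 1, 8), error at position 5, error magnitude e = 4, c = [7, 3, 1, 5, 6].

Step 1: column multipliers v_i = (∏_{j≠i}(α_i − α_j))^{−1} mod 11.
  i = 1 (α = 1): (1−7)(1−10)(1−4)(1−8) = (−6)·(−9)·(−3)·(−7) = 1134 ≡ 1, so v_1 = 1^{−1} = 1 (mod 11).
  i = 2 (α = 7): (7−1)(7−10)(7−4)(7−8) = 6·(−3)·3·(−1) = 54 ≡ 10, so v_2 = 10^{−1} = 10 (mod 11).
  i = 3 (α = 10): (10−1)(10−7)(10−4)(10−8) = 9·3·6·2 = 324 ≡ 5, so v_3 = 5^{−1} = 9 (mod 11).
  i = 4 (α = 4): (4−1)(4−7)(4−10)(4−8) = 3·(−3)·(−6)·(−4) = −216 ≡ 4, so v_4 = 4^{−1} = 3 (mod 11).
  i = 5 (α = 8): (8−1)(8−7)(8−10)(8−4) = 7·1·(−2)·4 = −56 ≡ 10, so v_5 = 10^{−1} = 10 (mod 11).
  v = [1, 10, 9, 3, 10].
Step 2: syndromes of r = [7, 3, 1, 5, 10] (all sums mod 11).
  S_0 = Σ v_i r_i = 1·7 + 10·3 + 9·1 + 3·5 + 10·10 = 161 ≡ 7.
  S_1 = Σ v_i α_i r_i = 1·1·7 + 10·7·3 + 9·10·1 + 3·4·5 + 10·8·10 = 1167 ≡ 1.
  α_i^2 mod 11 = [1, 5, 1, 5, 9].
  S_2 = Σ v_i α_i^2 r_i = 1·1·7 + 10·5·3 + 9·1·1 + 3·5·5 + 10·9·10 = 1141 ≡ 8.
  S = (7, 1, 8) ≠ 0, so r is not a codeword (an error is present).
Step 3: locate the error. For a single error e at position i, S_ℓ = v_i·e·α_i^ℓ, so α_err = S_1/S_0.
  S_0^{−1} = 7^{−1} = 8 (mod 11), so α_err = 1·8 = 8 ≡ 8 = α_5. Error position i = 5.
  Consistency check: S_2/S_1 = 8·1 = 8 ≡ 8 = α_err ✓ (single-error assumption holds).
Step 4: error magnitude e = S_0/v_5 = S_0·∏_{j≠5}(α_5 − α_j) = 7·10 = 70 ≡ 4 (mod 11).
Step 5: correct position 5: c_5 = r_5 − e = 10 − 4 ≡ 6 (mod 11). Hence c = [7, 3, 1, 5, 6].
  Check: interpolating c through the α_i gives m(x) = 4 + 3·x (degree < 2) with m(α_i) = c_i for every i, so c is indeed a codeword.


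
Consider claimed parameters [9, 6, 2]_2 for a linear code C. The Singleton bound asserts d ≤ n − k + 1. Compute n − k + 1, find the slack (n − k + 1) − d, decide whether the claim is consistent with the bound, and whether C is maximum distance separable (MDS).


Singleton RHS = n − k + 1 = 4, slack = 2, bound satisfied, not MDS.

Singleton bound: d ≤ n − k + 1.
Here n = 9, k = 6, so n − k + 1 = 4.
Given d = 2, check d ≤ 4: YES.
Slack = (n − k + 1) − d = 2.
The code is NOT MDS (slack = 2 > 0).
Description: the claimed parameters are [9, 6, 2]_2; such a code would be non-MDS.


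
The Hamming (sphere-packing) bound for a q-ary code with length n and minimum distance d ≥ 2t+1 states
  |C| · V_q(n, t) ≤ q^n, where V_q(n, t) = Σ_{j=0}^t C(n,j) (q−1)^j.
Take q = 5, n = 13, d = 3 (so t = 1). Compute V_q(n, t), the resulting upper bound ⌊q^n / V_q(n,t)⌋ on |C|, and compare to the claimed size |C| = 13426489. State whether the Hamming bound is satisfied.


V_q(n, t) = 53, q^n = 1220703125, Hamming bound = 23032134, |C| = 13426489 ≤ bound (satisfied).

Step 1: Compute V_q(n, t) = Σ_{j=0}^1 C(n, j) (q−1)^j.
  j = 0: C(13,0)·(4)^0 = 1·1 = 1.
  j = 1: C(13,1)·(4)^1 = 13·4 = 52.
  V_q(n, t) = 1 + 52 = 53.
Step 2: q^n = 5^13 = 1220703125.
Step 3: Hamming bound ⌊q^n / V_q(n,t)⌋ = ⌊1220703125/53⌋ = 23032134.
Step 4: Compare |C| = 13426489 to 23032134: satisfied.
The claimed |C| lies below the Hamming bound.


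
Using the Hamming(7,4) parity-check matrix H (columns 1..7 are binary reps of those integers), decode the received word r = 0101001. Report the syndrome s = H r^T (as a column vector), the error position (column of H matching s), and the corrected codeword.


s = (0, 0, 1)^T, error position = 1, corrected codeword c = 1101001

Compute s = H r^T mod 2 one row at a time:
  s_1 = 1 + 0 + 0 + 1 = 2 ≡ 0 (mod 2).
  s_2 = 1 + 0 + 0 + 1 = 2 ≡ 0 (mod 2).
  s_3 = 0 + 0 + 0 + 1 = 1 ≡ 1 (mod 2).
s = (0, 0, 1)^T — this equals column 1 of H (binary 001), so error is at position 1.
Correct: flip bit 1 of r = 0101001 to get c = 1101001.


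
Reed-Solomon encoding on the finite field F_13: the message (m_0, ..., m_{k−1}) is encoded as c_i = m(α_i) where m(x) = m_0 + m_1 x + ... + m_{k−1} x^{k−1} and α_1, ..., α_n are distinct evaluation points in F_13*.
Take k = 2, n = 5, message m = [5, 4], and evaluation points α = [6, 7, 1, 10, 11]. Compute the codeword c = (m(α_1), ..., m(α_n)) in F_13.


c = [3, 7, 9, 6, 10]

Message polynomial: m(x) = 5 + 4·x (mod 13).
For each evaluation point α_i, compute m(α_i) mod 13:
  α_1 = 6: Horner steps 4 → 3, so m(6) = 3.
  α_2 = 7: Horner steps 4 → 7, so m(7) = 7.
  α_3 = 1: Horner steps 4 → 9, so m(1) = 9.
  α_4 = 10: Horner steps 4 → 6, so m(10) = 6.
  α_5 = 11: Horner steps 4 → 10, so m(11) = 10.
Codeword c = [3, 7, 9, 6, 10] ∈ F_13^5.


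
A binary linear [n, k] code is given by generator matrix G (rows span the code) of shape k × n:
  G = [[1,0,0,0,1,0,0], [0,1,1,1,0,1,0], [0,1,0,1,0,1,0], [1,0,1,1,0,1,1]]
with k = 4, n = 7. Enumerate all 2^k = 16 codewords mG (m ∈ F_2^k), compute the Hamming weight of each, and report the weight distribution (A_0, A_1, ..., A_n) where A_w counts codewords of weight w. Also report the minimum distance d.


Weight distribution: A_0 = 1, A_1 = 1, A_2 = 1, A_3 = 4, A_4 = 5, A_5 = 3, A_6 = 1. Minimum distance d = 1.

Enumerate all 2^4 = 16 messages m ∈ F_2^4.
For each, compute codeword c = mG in F_2^7, then tally its weight.
  m = 0000 → c = 0000000, weight = 0.
  m = 1000 → c = 1000100, weight = 2.
  m = 0100 → c = 0111010, weight = 4.
  m = 1100 → c = 1111110, weight = 6.
  m = 0010 → c = 0101010, weight = 3.
  m = 1010 → c = 1101110, weight = 5.
  m = 0110 → c = 0010000, weight = 1.
  m = 1110 → c = 1010100, weight = 3.
  m = 0001 → c = 1011011, weight = 5.
  m = 1001 → c = 0011111, weight = 5.
  m = 0101 → c = 1100001, weight = 3.
  m = 1101 → c = 0100101, weight = 3.
  m = 0011 → c = 1110001, weight = 4.
  m = 1011 → c = 0110101, weight = 4.
  m = 0111 → c = 1001011, weight = 4.
  m = 1111 → c = 0001111, weight = 4.
Tally weights:
  weight 0: 1 codewords.
  weight 1: 1 codewords.
  weight 2: 1 codewords.
  weight 3: 4 codewords.
  weight 4: 5 codewords.
  weight 5: 3 codewords.
  weight 6: 1 codewords.
Minimum distance d = smallest w > 0 with A_w > 0 = 1.
Sanity: Σ A_w = 16 = 2^4 = 16 ✓.


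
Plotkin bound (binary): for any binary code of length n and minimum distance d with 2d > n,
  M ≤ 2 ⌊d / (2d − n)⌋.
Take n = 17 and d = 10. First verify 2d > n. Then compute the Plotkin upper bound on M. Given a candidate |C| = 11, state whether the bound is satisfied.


Plotkin bound M ≤ 6; given |C| = 11 > bound (violated).

Check applicability: 2d = 20, n = 17.
2d − n = 3 > 0, so Plotkin applies.
Compute d/(2d−n) = 10/3 ≈ 3.3333.
⌊d/(2d−n)⌋ = 3.
Plotkin bound: M ≤ 2·3 = 6.
Given |C| = 11, check: VIOLATED.
This |C| is above the Plotkin bound, so no binary code with n = 17, d = 10 and 11 codewords exists.


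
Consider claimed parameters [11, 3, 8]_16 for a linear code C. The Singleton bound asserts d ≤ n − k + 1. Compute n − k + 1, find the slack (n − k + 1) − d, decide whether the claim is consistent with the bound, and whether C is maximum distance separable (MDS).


Singleton RHS = n − k + 1 = 9, slack = 1, bound satisfied, not MDS.

Singleton bound: d ≤ n − k + 1.
Here n = 11, k = 3, so n − k + 1 = 9.
Given d = 8, check d ≤ 9: YES.
Slack = (n − k + 1) − d = 1.
The code is NOT MDS (slack = 1 > 0).
Description: the claimed parameters are [11, 3, 8]_16; such a code would be non-MDS.


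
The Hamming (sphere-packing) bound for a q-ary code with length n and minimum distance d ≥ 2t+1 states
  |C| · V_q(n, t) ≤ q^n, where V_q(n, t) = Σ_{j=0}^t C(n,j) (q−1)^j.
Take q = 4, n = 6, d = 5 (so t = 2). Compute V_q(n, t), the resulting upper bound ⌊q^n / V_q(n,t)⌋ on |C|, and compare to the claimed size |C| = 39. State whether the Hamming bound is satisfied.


V_q(n, t) = 154, q^n = 4096, Hamming bound = 26, |C| = 39 > bound (violated).

Step 1: Compute V_q(n, t) = Σ_{j=0}^2 C(n, j) (q−1)^j.
  j = 0: C(6,0)·(3)^0 = 1·1 = 1.
  j = 1: C(6,1)·(3)^1 = 6·3 = 18.
  j = 2: C(6,2)·(3)^2 = 15·9 = 135.
  V_q(n, t) = 1 + 18 + 135 = 154.
Step 2: q^n = 4^6 = 4096.
Step 3: Hamming bound ⌊q^n / V_q(n,t)⌋ = ⌊4096/154⌋ = 26.
Step 4: Compare |C| = 39 to 26: violated.
The claimed |C| lies above the Hamming bound, so no 4-ary code of length 6 with d ≥ 5 can have 39 codewords.
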